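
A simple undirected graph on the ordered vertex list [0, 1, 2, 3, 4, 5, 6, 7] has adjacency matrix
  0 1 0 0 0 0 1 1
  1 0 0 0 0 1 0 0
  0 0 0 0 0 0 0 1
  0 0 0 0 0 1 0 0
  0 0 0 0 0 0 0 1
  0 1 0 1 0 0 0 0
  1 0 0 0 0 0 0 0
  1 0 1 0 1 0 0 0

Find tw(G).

A width-1 tree decomposition is:
Bags: B1 = {0, 1}  B2 = {0, 7}  B3 = {0, 6}  B4 = {4, 7}  B5 = {1, 5}  B6 = {3, 5}  B7 = {2, 7}
Tree: B1–B2, B2–B3, B2–B4, B1–B5, B5–B6, B4–B7
The largest bag has 2 vertices, giving width 1; this decomposition certifies tw(G) ≤ 1. Since G has at least one edge (e.g. 1–0), it is not an edgeless graph, so tw(G) ≥ 1. Therefore the treewidth is 1.

1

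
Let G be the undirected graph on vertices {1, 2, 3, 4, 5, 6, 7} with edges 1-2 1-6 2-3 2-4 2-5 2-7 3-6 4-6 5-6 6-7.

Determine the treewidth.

A width-2 tree decomposition is:
Bags: B1 = {2, 6, 7}  B2 = {2, 5, 6}  B3 = {1, 2, 6}  B4 = {2, 4, 6}  B5 = {2, 3, 6}
Tree: B1–B2, B2–B3, B3–B4, B4–B5
Every bag has size at most 3, so the width is 3 − 1 = 2 and tw(G) ≤ 2. The edges 2–7–6–5–2 form a cycle, so G is not a tree and its treewidth is at least 2. Therefore the treewidth is 2.

2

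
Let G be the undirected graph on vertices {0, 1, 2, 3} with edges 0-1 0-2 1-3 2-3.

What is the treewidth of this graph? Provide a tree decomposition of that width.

Each bag holds 3 vertices, so the decomposition has width 2, which upper-bounds the treewidth. Since 1–0–2–3–1 is a cycle in G, G is not acyclic. Forests are exactly the graphs of treewidth ≤ 1, so tw(G) ≥ 2. Combining the bounds, tw(G) = 2.

Treewidth 2.
One optimal decomposition is:
Bags: B1 = {0, 1, 2}  B2 = {1, 2, 3}
Tree: B1–B2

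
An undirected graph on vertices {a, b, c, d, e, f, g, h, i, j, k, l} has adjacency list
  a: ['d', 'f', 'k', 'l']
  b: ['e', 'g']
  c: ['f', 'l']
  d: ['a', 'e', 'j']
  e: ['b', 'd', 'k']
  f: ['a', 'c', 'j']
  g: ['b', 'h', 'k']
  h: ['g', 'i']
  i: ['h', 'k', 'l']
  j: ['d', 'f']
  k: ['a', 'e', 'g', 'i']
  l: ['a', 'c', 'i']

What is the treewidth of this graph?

A width-3 tree decomposition is:
Bags: B1 = {b, g, h, i}  B2 = {b, g, i, k}  B3 = {b, e, i, k}  B4 = {e, i, k, l}  B5 = {a, e, k, l}  B6 = {a, d, e, l}  B7 = {a, c, d, l}  B8 = {a, c, d, f}  B9 = {c, d, f, j}
Tree: B1–B2, B2–B3, B3–B4, B4–B5, B5–B6, B6–B7, B7–B8, B8–B9
The largest bag has 4 vertices, giving width 3; this decomposition certifies tw(G) ≤ 3. For the lower bound: the 4 vertex sets {b,g,h}, {i}, {k}, {a,d,e,l} are disjoint, each induces a connected subgraph, and every pair is joined by at least one edge of G. Contracting each set to a single vertex therefore yields K_{4} as a minor, and since treewidth is minor-monotone, tw(G) ≥ tw(K_{4}) = 3. The upper and lower bounds meet at 3, so that is the treewidth.

3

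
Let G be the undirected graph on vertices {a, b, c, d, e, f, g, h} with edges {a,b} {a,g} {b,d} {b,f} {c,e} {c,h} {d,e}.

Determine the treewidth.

A width-1 tree decomposition is:
Bags: B1 = {b, d}  B2 = {b, f}  B3 = {d, e}  B4 = {a, b}  B5 = {c, e}  B6 = {c, h}  B7 = {a, g}
Tree: B1–B2, B1–B3, B2–B4, B3–B5, B5–B6, B4–B7
Each bag holds 2 vertices, so the decomposition has width 1, which upper-bounds the treewidth. Since G has at least one edge (e.g. d–b), it is not an edgeless graph, so tw(G) ≥ 1. Combining the bounds, tw(G) = 1.

1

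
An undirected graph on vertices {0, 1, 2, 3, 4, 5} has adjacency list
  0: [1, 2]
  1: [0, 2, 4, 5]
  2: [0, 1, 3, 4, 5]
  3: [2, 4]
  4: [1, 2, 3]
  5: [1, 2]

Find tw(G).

A width-2 tree decomposition is:
Bags: B1 = {1, 2, 4}  B2 = {0, 1, 2}  B3 = {1, 2, 5}  B4 = {2, 3, 4}
Tree: B1–B2, B1–B3, B1–B4
The largest bag has 3 vertices, giving width 2; this decomposition certifies tw(G) ≤ 2. Conversely, {0, 1, 2} is a clique of size 3, and the vertices of any clique must share a bag in every tree decomposition; so some bag has ≥ 3 vertices and tw(G) ≥ 2. Therefore the treewidth is 2.

2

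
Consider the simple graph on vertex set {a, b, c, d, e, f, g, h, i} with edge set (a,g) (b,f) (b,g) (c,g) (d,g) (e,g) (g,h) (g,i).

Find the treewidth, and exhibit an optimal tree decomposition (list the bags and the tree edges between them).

Every bag has size at most 2, so the width is 2 − 1 = 1 and tw(G) ≤ 1. Any graph with an edge has treewidth ≥ 1, and G has the edge g–c. Hence tw(G) = 1 exactly.

Treewidth 1.
One optimal decomposition is:
Bags: B1 = {c, g}  B2 = {e, g}  B3 = {d, g}  B4 = {g, h}  B5 = {g, i}  B6 = {a, g}  B7 = {b, g}  B8 = {b, f}
Tree: B1–B2, B1–B3, B3–B4, B2–B5, B3–B6, B1–B7, B7–B8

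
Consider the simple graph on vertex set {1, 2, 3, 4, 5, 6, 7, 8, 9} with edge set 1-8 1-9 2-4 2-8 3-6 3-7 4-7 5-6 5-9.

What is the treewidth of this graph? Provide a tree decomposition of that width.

Each bag holds 3 vertices, so the decomposition has width 2, which upper-bounds the treewidth. The edges 1–8–2–4–7–3–6–5–9–1 form a cycle, so G is not a tree and its treewidth is at least 2. Hence tw(G) = 2 exactly.

Treewidth 2.
One optimal decomposition is:
Bags: B1 = {1, 2, 8}  B2 = {1, 2, 4}  B3 = {1, 4, 7}  B4 = {1, 3, 7}  B5 = {1, 3, 6}  B6 = {1, 5, 6}  B7 = {1, 5, 9}
Tree: B1–B2, B2–B3, B3–B4, B4–B5, B5–B6, B6–B7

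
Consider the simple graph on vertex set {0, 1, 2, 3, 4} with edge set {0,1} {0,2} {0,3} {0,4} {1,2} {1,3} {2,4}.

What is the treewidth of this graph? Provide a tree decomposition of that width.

Treewidth 2.
One optimal decomposition is:
Bags: B1 = {0, 1, 2}  B2 = {0, 2, 4}  B3 = {0, 1, 3}
Tree: B1–B2, B1–B3

Each bag holds 3 vertices, so the decomposition has width 2, which upper-bounds the treewidth. Conversely, {0, 1, 2} is a clique of size 3, and the vertices of any clique must share a bag in every tree decomposition; so some bag has ≥ 3 vertices and tw(G) ≥ 2. Hence tw(G) = 2 exactly.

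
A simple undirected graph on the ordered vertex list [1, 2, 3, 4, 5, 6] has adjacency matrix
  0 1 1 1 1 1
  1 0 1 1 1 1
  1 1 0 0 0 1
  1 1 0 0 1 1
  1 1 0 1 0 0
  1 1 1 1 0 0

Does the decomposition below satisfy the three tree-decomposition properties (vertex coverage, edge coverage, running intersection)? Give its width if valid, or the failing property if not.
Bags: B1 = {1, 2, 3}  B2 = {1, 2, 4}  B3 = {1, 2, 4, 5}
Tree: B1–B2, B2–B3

A tree decomposition must satisfy three properties: every vertex lies in some bag; for every edge, both endpoints lie together in some bag; and for every vertex, the bags containing it form a connected subtree. Here vertex 6 appears in no bag, so the decomposition is invalid.

No — vertex 6 appears in no bag.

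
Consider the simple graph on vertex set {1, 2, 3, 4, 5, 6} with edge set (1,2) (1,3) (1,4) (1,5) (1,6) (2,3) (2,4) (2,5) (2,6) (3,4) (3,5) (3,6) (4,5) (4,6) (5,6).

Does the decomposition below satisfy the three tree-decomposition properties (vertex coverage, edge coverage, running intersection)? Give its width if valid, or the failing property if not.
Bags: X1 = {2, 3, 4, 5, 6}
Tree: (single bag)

No — vertex 1 appears in no bag.

A tree decomposition must satisfy three properties: every vertex lies in some bag; for every edge, both endpoints lie together in some bag; and for every vertex, the bags containing it form a connected subtree. Here vertex 1 appears in no bag, so the decomposition is invalid.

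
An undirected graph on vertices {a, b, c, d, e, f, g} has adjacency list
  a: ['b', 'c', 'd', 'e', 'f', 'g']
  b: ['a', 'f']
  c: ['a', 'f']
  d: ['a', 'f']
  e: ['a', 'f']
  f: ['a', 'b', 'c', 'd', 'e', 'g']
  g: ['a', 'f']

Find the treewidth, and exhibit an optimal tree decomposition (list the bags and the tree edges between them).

Treewidth 2.
One such decomposition:
Bags: B1 = {a, f, g}  B2 = {a, c, f}  B3 = {a, b, f}  B4 = {a, d, f}  B5 = {a, e, f}
Tree: B1–B2, B1–B3, B1–B4, B4–B5

The largest bag has 3 vertices, giving width 2; this decomposition certifies tw(G) ≤ 2. On the other hand G contains the 3-clique {a, d, f}. A clique must lie in a single bag of any decomposition, so no decomposition can have width below 2. Hence tw(G) = 2 exactly.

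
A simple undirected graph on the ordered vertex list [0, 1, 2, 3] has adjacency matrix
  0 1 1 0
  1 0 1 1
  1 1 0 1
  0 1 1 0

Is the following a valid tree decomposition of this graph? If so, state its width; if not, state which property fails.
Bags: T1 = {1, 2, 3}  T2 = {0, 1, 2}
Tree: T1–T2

Checking the three conditions: (i) the bags cover all of {0, 1, 2, 3}; (ii) for each edge, some bag contains both endpoints; (iii) the bags containing any fixed vertex form a subtree. All hold, so the decomposition is valid with width 3 − 1 = 2.

Yes; width 2.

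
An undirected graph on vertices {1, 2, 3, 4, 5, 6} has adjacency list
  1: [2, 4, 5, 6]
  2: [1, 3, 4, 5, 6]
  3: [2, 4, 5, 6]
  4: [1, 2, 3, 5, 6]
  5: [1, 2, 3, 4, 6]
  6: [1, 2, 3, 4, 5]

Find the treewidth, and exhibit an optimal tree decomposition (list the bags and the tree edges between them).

Each bag holds 5 vertices, so the decomposition has width 4, which upper-bounds the treewidth. For the lower bound, the 5 vertices {1, 2, 4, 5, 6} are pairwise adjacent, and any tree decomposition puts a clique entirely inside one bag — forcing width ≥ 4. Therefore the treewidth is 4.

Treewidth 4.
One such decomposition:
Bags: B1 = {1, 2, 4, 5, 6}  B2 = {2, 3, 4, 5, 6}
Tree: B1–B2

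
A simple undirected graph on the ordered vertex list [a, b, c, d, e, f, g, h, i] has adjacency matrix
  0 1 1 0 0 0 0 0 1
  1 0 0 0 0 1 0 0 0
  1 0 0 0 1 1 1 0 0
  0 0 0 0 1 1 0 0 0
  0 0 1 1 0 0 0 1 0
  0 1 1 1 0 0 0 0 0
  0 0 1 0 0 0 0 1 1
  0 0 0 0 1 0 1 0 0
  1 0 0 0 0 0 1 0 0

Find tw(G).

3

A width-3 tree decomposition is:
Bags: B1 = {e, g, h, i}  B2 = {c, e, g, i}  B3 = {a, c, e, i}  B4 = {a, c, d, e}  B5 = {a, c, d, f}  B6 = {a, b, d, f}
Tree: B1–B2, B2–B3, B3–B4, B4–B5, B5–B6
The largest bag has 4 vertices, giving width 3; this decomposition certifies tw(G) ≤ 3. For the lower bound: the 4 vertex sets {g,h,i}, {e}, {c}, {a,b,d,f} are disjoint, each induces a connected subgraph, and every pair is joined by at least one edge of G. Contracting each set to a single vertex therefore yields K_{4} as a minor, and since treewidth is minor-monotone, tw(G) ≥ tw(K_{4}) = 3. Combining the bounds, tw(G) = 3.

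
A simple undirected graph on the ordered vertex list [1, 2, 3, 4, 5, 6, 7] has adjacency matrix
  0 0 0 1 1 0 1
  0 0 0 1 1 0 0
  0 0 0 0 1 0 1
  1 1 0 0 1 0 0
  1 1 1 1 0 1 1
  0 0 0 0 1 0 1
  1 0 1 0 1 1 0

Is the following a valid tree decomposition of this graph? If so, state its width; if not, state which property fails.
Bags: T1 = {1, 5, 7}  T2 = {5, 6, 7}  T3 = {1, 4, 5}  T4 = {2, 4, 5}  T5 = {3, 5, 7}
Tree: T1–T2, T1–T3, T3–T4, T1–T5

Vertex coverage: the bags together contain {1, 2, 3, 4, 5, 6, 7}, the full vertex set. Edge coverage: each edge of G has both endpoints in at least one bag. Running intersection: for every vertex, the bags containing it form a connected subtree. All three properties hold, so this is a valid tree decomposition of width max|bag| − 1 = 2, and hence tw(G) ≤ 2.

Yes; width 2.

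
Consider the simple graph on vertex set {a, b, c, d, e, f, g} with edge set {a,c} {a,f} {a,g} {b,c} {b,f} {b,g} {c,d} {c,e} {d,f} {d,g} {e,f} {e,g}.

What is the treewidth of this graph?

3

A width-3 tree decomposition is:
Bags: B1 = {c, d, f, g}  B2 = {c, e, f, g}  B3 = {b, c, f, g}  B4 = {a, c, f, g}
Tree: B1–B2, B2–B3, B3–B4
The largest bag has 4 vertices, giving width 3; this decomposition certifies tw(G) ≤ 3. For the lower bound: the 4 vertex sets {d,f}, {e,g}, {c}, {b} are disjoint, each induces a connected subgraph, and every pair is joined by at least one edge of G. Contracting each set to a single vertex therefore yields K_{4} as a minor, and since treewidth is minor-monotone, tw(G) ≥ tw(K_{4}) = 3. Combining the bounds, tw(G) = 3.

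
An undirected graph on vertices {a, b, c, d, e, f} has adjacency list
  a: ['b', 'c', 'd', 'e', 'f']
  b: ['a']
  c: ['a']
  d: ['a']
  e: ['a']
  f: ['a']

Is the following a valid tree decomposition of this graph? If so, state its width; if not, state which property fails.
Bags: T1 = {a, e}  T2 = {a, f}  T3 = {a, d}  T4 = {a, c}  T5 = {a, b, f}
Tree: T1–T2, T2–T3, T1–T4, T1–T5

No — bags containing vertex f are not connected in the tree.

A tree decomposition must satisfy three properties: every vertex lies in some bag; for every edge, both endpoints lie together in some bag; and for every vertex, the bags containing it form a connected subtree. Here bags containing vertex f are not connected in the tree, so the decomposition is invalid.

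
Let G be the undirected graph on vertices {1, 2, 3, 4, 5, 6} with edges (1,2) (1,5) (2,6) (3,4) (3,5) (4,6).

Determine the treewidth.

A width-2 tree decomposition is:
Bags: B1 = {3, 4, 5}  B2 = {1, 4, 5}  B3 = {1, 2, 4}  B4 = {2, 4, 6}
Tree: B1–B2, B2–B3, B3–B4
Every bag has size at most 3, so the width is 3 − 1 = 2 and tw(G) ≤ 2. For the lower bound, G contains the cycle 4–3–5–1–2–6–4, so G is not a forest; only forests have treewidth ≤ 1, hence tw(G) ≥ 2. Combining the bounds, tw(G) = 2.

2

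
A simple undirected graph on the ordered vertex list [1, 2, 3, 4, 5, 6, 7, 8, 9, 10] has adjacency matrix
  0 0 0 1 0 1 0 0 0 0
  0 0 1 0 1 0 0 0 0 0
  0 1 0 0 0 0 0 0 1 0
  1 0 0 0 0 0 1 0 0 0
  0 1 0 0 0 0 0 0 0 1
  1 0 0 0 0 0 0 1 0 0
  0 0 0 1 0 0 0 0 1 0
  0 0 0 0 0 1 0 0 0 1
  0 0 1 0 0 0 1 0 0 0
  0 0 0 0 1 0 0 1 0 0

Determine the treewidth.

A width-2 tree decomposition is:
Bags: B1 = {2, 3, 9}  B2 = {2, 7, 9}  B3 = {2, 4, 7}  B4 = {1, 2, 4}  B5 = {1, 2, 6}  B6 = {2, 6, 8}  B7 = {2, 8, 10}  B8 = {2, 5, 10}
Tree: B1–B2, B2–B3, B3–B4, B4–B5, B5–B6, B6–B7, B7–B8
Every bag has size at most 3, so the width is 3 − 1 = 2 and tw(G) ≤ 2. Since 2–3–9–7–4–1–6–8–10–5–2 is a cycle in G, G is not acyclic. Forests are exactly the graphs of treewidth ≤ 1, so tw(G) ≥ 2. Hence tw(G) = 2 exactly.

2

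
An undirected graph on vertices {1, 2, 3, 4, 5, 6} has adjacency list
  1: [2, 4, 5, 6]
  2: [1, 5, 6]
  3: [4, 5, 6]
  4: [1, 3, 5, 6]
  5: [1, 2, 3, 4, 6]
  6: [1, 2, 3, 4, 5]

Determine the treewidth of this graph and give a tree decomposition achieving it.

Every bag has size at most 4, so the width is 4 − 1 = 3 and tw(G) ≤ 3. For the lower bound, the 4 vertices {1, 2, 5, 6} are pairwise adjacent, and any tree decomposition puts a clique entirely inside one bag — forcing width ≥ 3. Therefore the treewidth is 3.

Treewidth 3.
Bags: B1 = {1, 4, 5, 6}  B2 = {1, 2, 5, 6}  B3 = {3, 4, 5, 6}
Tree: B1–B2, B1–B3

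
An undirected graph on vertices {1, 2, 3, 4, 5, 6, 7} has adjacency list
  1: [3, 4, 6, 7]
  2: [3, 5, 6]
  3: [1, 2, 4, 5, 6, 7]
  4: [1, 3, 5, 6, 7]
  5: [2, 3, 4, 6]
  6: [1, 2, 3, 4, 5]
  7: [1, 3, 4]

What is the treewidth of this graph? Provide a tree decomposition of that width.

Each bag holds 4 vertices, so the decomposition has width 3, which upper-bounds the treewidth. For the lower bound, the 4 vertices {2, 3, 5, 6} are pairwise adjacent, and any tree decomposition puts a clique entirely inside one bag — forcing width ≥ 3. Hence tw(G) = 3 exactly.

Treewidth 3.
Bags: B1 = {3, 4, 5, 6}  B2 = {2, 3, 5, 6}  B3 = {1, 3, 4, 6}  B4 = {1, 3, 4, 7}
Tree: B1–B2, B1–B3, B3–B4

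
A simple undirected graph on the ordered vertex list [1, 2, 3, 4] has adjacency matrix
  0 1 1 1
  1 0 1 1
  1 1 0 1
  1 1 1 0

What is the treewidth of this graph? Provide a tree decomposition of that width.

With just one bag of size 4, the width is 4 − 1 = 3, so tw(G) ≤ 3. On the other hand G contains the 4-clique {1, 2, 3, 4}. A clique must lie in a single bag of any decomposition, so no decomposition can have width below 3. Hence tw(G) = 3 exactly.

Treewidth 3.
One such decomposition:
Bags: B1 = {1, 2, 3, 4}
Tree: (single bag)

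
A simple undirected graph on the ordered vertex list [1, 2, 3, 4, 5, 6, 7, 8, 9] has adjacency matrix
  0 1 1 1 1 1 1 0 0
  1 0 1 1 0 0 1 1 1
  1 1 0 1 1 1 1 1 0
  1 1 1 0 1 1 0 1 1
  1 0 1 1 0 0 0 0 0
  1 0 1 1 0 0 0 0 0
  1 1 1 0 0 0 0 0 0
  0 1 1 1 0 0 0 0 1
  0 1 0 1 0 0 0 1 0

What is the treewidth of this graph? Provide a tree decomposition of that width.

The largest bag has 4 vertices, giving width 3; this decomposition certifies tw(G) ≤ 3. Conversely, {2, 4, 8, 9} is a clique of size 4, and the vertices of any clique must share a bag in every tree decomposition; so some bag has ≥ 4 vertices and tw(G) ≥ 3. Hence tw(G) = 3 exactly.

Treewidth 3.
One such decomposition:
Bags: B1 = {2, 3, 4, 8}  B2 = {1, 2, 3, 4}  B3 = {1, 2, 3, 7}  B4 = {1, 3, 4, 6}  B5 = {1, 3, 4, 5}  B6 = {2, 4, 8, 9}
Tree: B1–B2, B2–B3, B2–B4, B4–B5, B1–B6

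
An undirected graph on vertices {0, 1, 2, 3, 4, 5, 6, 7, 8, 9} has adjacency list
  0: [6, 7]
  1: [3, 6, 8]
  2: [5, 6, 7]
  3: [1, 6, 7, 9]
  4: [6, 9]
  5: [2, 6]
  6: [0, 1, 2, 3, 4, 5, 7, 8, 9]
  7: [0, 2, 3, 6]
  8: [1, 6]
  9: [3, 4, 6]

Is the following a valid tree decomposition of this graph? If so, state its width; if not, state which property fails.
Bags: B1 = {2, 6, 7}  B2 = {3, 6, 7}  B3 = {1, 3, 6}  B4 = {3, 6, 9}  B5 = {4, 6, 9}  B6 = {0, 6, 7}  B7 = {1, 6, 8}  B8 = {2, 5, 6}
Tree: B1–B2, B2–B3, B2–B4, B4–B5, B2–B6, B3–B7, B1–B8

Yes; width 2.

Every vertex of G appears in some bag (union = {0, 1, 2, 3, 4, 5, 6, 7, 8, 9}); every edge is covered by a bag; and for each vertex v the set of bags containing v is connected in the bag tree. The decomposition is therefore valid. The largest bag has 3 vertices, so the width is 2.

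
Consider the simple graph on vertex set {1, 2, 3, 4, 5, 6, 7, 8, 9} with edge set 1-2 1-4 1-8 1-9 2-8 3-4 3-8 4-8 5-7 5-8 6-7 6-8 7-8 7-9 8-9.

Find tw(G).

A width-2 tree decomposition is:
Bags: B1 = {1, 4, 8}  B2 = {1, 8, 9}  B3 = {7, 8, 9}  B4 = {3, 4, 8}  B5 = {5, 7, 8}  B6 = {1, 2, 8}  B7 = {6, 7, 8}
Tree: B1–B2, B2–B3, B1–B4, B3–B5, B1–B6, B5–B7
The largest bag has 3 vertices, giving width 2; this decomposition certifies tw(G) ≤ 2. For the lower bound, the 3 vertices {1, 8, 9} are pairwise adjacent, and any tree decomposition puts a clique entirely inside one bag — forcing width ≥ 2. The upper and lower bounds meet at 2, so that is the treewidth.

2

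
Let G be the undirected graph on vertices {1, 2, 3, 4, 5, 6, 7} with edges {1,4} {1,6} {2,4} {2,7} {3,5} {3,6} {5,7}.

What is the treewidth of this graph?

A width-2 tree decomposition is:
Bags: B1 = {1, 3, 6}  B2 = {1, 3, 5}  B3 = {1, 5, 7}  B4 = {1, 2, 7}  B5 = {1, 2, 4}
Tree: B1–B2, B2–B3, B3–B4, B4–B5
Every bag has size at most 3, so the width is 3 − 1 = 2 and tw(G) ≤ 2. Since 1–6–3–5–7–2–4–1 is a cycle in G, G is not acyclic. Forests are exactly the graphs of treewidth ≤ 1, so tw(G) ≥ 2. Combining the bounds, tw(G) = 2.

2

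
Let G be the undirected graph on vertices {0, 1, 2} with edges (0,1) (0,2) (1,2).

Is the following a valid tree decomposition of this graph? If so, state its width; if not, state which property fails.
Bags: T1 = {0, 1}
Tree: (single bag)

No — vertex 2 appears in no bag.

A tree decomposition must satisfy three properties: every vertex lies in some bag; for every edge, both endpoints lie together in some bag; and for every vertex, the bags containing it form a connected subtree. Here vertex 2 appears in no bag, so the decomposition is invalid.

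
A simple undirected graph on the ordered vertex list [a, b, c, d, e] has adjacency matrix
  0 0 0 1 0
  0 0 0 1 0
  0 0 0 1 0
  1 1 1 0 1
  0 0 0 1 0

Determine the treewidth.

A width-1 tree decomposition is:
Bags: B1 = {d, e}  B2 = {a, d}  B3 = {b, d}  B4 = {c, d}
Tree: B1–B2, B2–B3, B1–B4
Each bag holds 2 vertices, so the decomposition has width 1, which upper-bounds the treewidth. G has an edge, so its treewidth is at least 1. Therefore the treewidth is 1.

1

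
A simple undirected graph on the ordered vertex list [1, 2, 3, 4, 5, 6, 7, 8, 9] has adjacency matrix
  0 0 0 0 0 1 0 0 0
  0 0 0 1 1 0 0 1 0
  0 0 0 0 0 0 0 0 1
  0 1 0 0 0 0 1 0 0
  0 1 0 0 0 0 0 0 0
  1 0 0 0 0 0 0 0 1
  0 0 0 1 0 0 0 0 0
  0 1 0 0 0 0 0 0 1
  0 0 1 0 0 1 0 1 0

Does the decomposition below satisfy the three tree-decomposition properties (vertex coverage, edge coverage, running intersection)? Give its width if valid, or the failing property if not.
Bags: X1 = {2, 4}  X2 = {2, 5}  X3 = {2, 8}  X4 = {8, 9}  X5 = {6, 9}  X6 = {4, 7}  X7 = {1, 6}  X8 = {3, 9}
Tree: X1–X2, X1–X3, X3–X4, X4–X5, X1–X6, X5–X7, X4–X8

Vertex coverage: the bags together contain {1, 2, 3, 4, 5, 6, 7, 8, 9}, the full vertex set. Edge coverage: each edge of G has both endpoints in at least one bag. Running intersection: for every vertex, the bags containing it form a connected subtree. All three properties hold, so this is a valid tree decomposition of width max|bag| − 1 = 1, and hence tw(G) ≤ 1.

Yes; width 1.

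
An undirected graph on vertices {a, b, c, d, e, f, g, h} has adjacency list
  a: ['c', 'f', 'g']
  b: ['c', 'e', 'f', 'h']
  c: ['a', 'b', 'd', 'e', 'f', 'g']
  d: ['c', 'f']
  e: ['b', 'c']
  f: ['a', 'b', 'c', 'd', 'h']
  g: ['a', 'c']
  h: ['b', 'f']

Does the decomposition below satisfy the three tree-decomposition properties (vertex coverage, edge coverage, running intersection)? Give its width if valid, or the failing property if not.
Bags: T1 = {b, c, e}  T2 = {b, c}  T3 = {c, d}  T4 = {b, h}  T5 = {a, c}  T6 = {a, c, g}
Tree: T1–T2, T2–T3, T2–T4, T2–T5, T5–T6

No — vertex f appears in no bag.

A tree decomposition must satisfy three properties: every vertex lies in some bag; for every edge, both endpoints lie together in some bag; and for every vertex, the bags containing it form a connected subtree. Here vertex f appears in no bag, so the decomposition is invalid.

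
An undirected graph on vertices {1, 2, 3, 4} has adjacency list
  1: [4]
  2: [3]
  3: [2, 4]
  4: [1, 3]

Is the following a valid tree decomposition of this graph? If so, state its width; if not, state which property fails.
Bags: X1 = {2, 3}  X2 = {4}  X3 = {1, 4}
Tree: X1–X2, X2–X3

A tree decomposition must satisfy three properties: every vertex lies in some bag; for every edge, both endpoints lie together in some bag; and for every vertex, the bags containing it form a connected subtree. Here edge (3,4) lies in no bag, so the decomposition is invalid.

No — edge (3,4) lies in no bag.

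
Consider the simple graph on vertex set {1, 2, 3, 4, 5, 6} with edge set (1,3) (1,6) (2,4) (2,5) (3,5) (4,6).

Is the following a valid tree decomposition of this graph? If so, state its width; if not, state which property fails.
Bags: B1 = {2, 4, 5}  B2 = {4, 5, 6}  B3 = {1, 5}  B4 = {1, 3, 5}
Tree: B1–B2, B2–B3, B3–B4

A tree decomposition must satisfy three properties: every vertex lies in some bag; for every edge, both endpoints lie together in some bag; and for every vertex, the bags containing it form a connected subtree. Here edge (6,1) lies in no bag, so the decomposition is invalid.

No — edge (6,1) lies in no bag.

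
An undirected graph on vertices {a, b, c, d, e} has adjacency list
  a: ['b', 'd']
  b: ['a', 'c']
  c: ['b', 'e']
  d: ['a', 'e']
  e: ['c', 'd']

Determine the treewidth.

2

A width-2 tree decomposition is:
Bags: B1 = {a, b, d}  B2 = {b, d, e}  B3 = {b, c, e}
Tree: B1–B2, B2–B3
The largest bag has 3 vertices, giving width 2; this decomposition certifies tw(G) ≤ 2. The edges b–a–d–e–c–b form a cycle, so G is not a tree and its treewidth is at least 2. Therefore the treewidth is 2.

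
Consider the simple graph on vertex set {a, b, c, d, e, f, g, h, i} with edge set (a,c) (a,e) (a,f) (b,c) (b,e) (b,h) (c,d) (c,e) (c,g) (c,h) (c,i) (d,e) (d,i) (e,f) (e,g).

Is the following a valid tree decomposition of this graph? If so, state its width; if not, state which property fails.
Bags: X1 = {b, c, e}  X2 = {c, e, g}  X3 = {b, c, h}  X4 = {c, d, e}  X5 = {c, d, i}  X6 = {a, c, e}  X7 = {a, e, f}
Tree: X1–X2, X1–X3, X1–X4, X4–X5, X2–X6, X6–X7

Yes; width 2.

Every vertex of G appears in some bag (union = {a, b, c, d, e, f, g, h, i}); every edge is covered by a bag; and for each vertex v the set of bags containing v is connected in the bag tree. The decomposition is therefore valid. The largest bag has 3 vertices, so the width is 2.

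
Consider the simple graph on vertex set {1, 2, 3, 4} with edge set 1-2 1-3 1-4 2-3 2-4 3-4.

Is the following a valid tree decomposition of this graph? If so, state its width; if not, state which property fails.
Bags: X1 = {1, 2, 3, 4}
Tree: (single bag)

Yes; width 3.

Vertex coverage: the bags together contain {1, 2, 3, 4}, the full vertex set. Edge coverage: each edge of G has both endpoints in at least one bag. Running intersection: for every vertex, the bags containing it form a connected subtree. All three properties hold, so this is a valid tree decomposition of width max|bag| − 1 = 3, and hence tw(G) ≤ 3.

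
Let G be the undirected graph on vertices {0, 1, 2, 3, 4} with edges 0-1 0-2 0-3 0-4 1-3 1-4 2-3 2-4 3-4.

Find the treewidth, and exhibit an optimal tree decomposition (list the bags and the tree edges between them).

The largest bag has 4 vertices, giving width 3; this decomposition certifies tw(G) ≤ 3. For the lower bound, the 4 vertices {0, 1, 3, 4} are pairwise adjacent, and any tree decomposition puts a clique entirely inside one bag — forcing width ≥ 3. The upper and lower bounds meet at 3, so that is the treewidth.

Treewidth 3.
One optimal decomposition is:
Bags: B1 = {0, 1, 3, 4}  B2 = {0, 2, 3, 4}
Tree: B1–B2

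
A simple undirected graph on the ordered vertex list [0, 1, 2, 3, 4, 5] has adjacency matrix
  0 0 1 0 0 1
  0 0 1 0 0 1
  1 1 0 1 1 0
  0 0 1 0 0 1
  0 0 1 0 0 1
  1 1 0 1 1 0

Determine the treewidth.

2

A width-2 tree decomposition is:
Bags: B1 = {0, 2, 5}  B2 = {2, 3, 5}  B3 = {1, 2, 5}  B4 = {2, 4, 5}
Tree: B1–B2, B2–B3, B3–B4
Each bag holds 3 vertices, so the decomposition has width 2, which upper-bounds the treewidth. Since 2–0–5–3–2 is a cycle in G, G is not acyclic. Forests are exactly the graphs of treewidth ≤ 1, so tw(G) ≥ 2. The upper and lower bounds meet at 2, so that is the treewidth.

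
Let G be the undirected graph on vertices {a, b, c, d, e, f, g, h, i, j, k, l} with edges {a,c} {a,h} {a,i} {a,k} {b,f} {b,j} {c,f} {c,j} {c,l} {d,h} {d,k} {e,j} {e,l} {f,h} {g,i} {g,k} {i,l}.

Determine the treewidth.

A width-3 tree decomposition is:
Bags: B1 = {b, e, f, j}  B2 = {c, e, f, j}  B3 = {c, e, f, l}  B4 = {c, f, h, l}  B5 = {a, c, h, l}  B6 = {a, h, i, l}  B7 = {a, d, h, i}  B8 = {a, d, i, k}  B9 = {d, g, i, k}
Tree: B1–B2, B2–B3, B3–B4, B4–B5, B5–B6, B6–B7, B7–B8, B8–B9
The largest bag has 4 vertices, giving width 3; this decomposition certifies tw(G) ≤ 3. For the lower bound: the 4 vertex sets {b,e,j}, {f}, {c}, {a,h,i,l} are disjoint, each induces a connected subgraph, and every pair is joined by at least one edge of G. Contracting each set to a single vertex therefore yields K_{4} as a minor, and since treewidth is minor-monotone, tw(G) ≥ tw(K_{4}) = 3. Combining the bounds, tw(G) = 3.

3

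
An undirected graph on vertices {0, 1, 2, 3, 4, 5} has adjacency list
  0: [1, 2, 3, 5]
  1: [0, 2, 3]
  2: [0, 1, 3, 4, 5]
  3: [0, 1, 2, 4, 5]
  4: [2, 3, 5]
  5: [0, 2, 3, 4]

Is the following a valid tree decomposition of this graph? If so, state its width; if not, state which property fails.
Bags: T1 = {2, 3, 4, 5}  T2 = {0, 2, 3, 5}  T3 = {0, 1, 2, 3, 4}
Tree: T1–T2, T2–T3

A tree decomposition must satisfy three properties: every vertex lies in some bag; for every edge, both endpoints lie together in some bag; and for every vertex, the bags containing it form a connected subtree. Here bags containing vertex 4 are not connected in the tree, so the decomposition is invalid.

No — bags containing vertex 4 are not connected in the tree.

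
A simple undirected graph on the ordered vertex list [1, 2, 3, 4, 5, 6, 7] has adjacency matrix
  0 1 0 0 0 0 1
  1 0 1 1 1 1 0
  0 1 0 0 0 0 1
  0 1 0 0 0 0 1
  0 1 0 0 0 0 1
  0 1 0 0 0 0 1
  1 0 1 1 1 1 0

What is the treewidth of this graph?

A width-2 tree decomposition is:
Bags: B1 = {2, 4, 7}  B2 = {2, 5, 7}  B3 = {1, 2, 7}  B4 = {2, 6, 7}  B5 = {2, 3, 7}
Tree: B1–B2, B2–B3, B3–B4, B4–B5
The largest bag has 3 vertices, giving width 2; this decomposition certifies tw(G) ≤ 2. For the lower bound, G contains the cycle 2–4–7–5–2, so G is not a forest; only forests have treewidth ≤ 1, hence tw(G) ≥ 2. Therefore the treewidth is 2.

2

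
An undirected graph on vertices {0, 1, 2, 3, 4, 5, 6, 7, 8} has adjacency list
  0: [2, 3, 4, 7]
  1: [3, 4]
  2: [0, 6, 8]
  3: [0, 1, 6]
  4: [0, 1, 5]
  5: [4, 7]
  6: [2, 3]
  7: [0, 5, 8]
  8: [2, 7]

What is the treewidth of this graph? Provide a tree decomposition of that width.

The largest bag has 4 vertices, giving width 3; this decomposition certifies tw(G) ≤ 3. For the lower bound: the 4 vertex sets {5,7,8}, {2}, {0}, {1,3,4,6} are disjoint, each induces a connected subgraph, and every pair is joined by at least one edge of G. Contracting each set to a single vertex therefore yields K_{4} as a minor, and since treewidth is minor-monotone, tw(G) ≥ tw(K_{4}) = 3. Therefore the treewidth is 3.

Treewidth 3.
One optimal decomposition is:
Bags: B1 = {2, 5, 7, 8}  B2 = {0, 2, 5, 7}  B3 = {0, 2, 4, 5}  B4 = {0, 2, 4, 6}  B5 = {0, 3, 4, 6}  B6 = {1, 3, 4, 6}
Tree: B1–B2, B2–B3, B3–B4, B4–B5, B5–B6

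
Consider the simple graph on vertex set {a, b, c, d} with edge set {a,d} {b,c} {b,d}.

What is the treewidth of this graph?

A width-1 tree decomposition is:
Bags: B1 = {b, d}  B2 = {a, d}  B3 = {b, c}
Tree: B1–B2, B1–B3
Every bag has size at most 2, so the width is 2 − 1 = 1 and tw(G) ≤ 1. Since G has at least one edge (e.g. d–b), it is not an edgeless graph, so tw(G) ≥ 1. Hence tw(G) = 1 exactly.

1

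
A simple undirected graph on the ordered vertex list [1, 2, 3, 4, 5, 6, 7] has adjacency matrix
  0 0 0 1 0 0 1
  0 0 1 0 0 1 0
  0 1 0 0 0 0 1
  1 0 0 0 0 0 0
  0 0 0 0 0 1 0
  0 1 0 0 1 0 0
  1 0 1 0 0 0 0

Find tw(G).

A width-1 tree decomposition is:
Bags: B1 = {1, 4}  B2 = {1, 7}  B3 = {3, 7}  B4 = {2, 3}  B5 = {2, 6}  B6 = {5, 6}
Tree: B1–B2, B2–B3, B3–B4, B4–B5, B5–B6
Each bag holds 2 vertices, so the decomposition has width 1, which upper-bounds the treewidth. G has an edge, so its treewidth is at least 1. Therefore the treewidth is 1.

1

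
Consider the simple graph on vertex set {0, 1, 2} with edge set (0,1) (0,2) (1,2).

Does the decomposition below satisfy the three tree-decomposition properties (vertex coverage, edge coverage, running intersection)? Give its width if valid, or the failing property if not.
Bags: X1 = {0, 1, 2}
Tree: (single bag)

Checking the three conditions: (i) the bags cover all of {0, 1, 2}; (ii) for each edge, some bag contains both endpoints; (iii) the bags containing any fixed vertex form a subtree. All hold, so the decomposition is valid with width 3 − 1 = 2.

Yes; width 2.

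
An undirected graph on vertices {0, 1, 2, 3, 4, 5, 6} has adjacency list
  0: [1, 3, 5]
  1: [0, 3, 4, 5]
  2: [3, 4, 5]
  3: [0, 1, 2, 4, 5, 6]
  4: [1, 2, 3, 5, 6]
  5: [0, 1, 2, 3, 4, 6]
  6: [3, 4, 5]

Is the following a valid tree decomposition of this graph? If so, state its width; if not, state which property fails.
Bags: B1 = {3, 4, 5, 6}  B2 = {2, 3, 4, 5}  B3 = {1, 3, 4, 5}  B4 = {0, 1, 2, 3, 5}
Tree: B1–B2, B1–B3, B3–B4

No — bags containing vertex 2 are not connected in the tree.

A tree decomposition must satisfy three properties: every vertex lies in some bag; for every edge, both endpoints lie together in some bag; and for every vertex, the bags containing it form a connected subtree. Here bags containing vertex 2 are not connected in the tree, so the decomposition is invalid.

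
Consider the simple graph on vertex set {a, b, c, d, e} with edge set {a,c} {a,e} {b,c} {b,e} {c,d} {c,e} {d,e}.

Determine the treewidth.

2

A width-2 tree decomposition is:
Bags: B1 = {b, c, e}  B2 = {a, c, e}  B3 = {c, d, e}
Tree: B1–B2, B1–B3
The largest bag has 3 vertices, giving width 2; this decomposition certifies tw(G) ≤ 2. For the lower bound, the 3 vertices {c, d, e} are pairwise adjacent, and any tree decomposition puts a clique entirely inside one bag — forcing width ≥ 2. Therefore the treewidth is 2.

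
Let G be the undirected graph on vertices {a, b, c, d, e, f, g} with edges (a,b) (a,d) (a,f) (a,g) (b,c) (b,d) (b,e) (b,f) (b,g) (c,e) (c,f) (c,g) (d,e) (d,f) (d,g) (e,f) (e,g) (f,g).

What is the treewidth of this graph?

A width-4 tree decomposition is:
Bags: B1 = {b, d, e, f, g}  B2 = {b, c, e, f, g}  B3 = {a, b, d, f, g}
Tree: B1–B2, B1–B3
Every bag has size at most 5, so the width is 5 − 1 = 4 and tw(G) ≤ 4. Conversely, {b, d, e, f, g} is a clique of size 5, and the vertices of any clique must share a bag in every tree decomposition; so some bag has ≥ 5 vertices and tw(G) ≥ 4. Therefore the treewidth is 4.

4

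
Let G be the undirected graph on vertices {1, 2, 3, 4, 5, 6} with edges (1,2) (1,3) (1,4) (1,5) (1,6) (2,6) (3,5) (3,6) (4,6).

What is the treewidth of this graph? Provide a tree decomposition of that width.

Treewidth 2.
One such decomposition:
Bags: B1 = {1, 4, 6}  B2 = {1, 3, 6}  B3 = {1, 2, 6}  B4 = {1, 3, 5}
Tree: B1–B2, B2–B3, B2–B4

Each bag holds 3 vertices, so the decomposition has width 2, which upper-bounds the treewidth. On the other hand G contains the 3-clique {1, 3, 5}. A clique must lie in a single bag of any decomposition, so no decomposition can have width below 2. The upper and lower bounds meet at 2, so that is the treewidth.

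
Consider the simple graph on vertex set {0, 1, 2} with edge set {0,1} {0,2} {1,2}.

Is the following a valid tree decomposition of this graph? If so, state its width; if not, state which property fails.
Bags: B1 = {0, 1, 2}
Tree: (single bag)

Checking the three conditions: (i) the bags cover all of {0, 1, 2}; (ii) for each edge, some bag contains both endpoints; (iii) the bags containing any fixed vertex form a subtree. All hold, so the decomposition is valid with width 3 − 1 = 2.

Yes; width 2.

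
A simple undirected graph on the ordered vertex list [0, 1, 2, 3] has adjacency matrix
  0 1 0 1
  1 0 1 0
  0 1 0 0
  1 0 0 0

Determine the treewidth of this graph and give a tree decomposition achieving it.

The largest bag has 2 vertices, giving width 1; this decomposition certifies tw(G) ≤ 1. Since G has at least one edge (e.g. 1–0), it is not an edgeless graph, so tw(G) ≥ 1. Therefore the treewidth is 1.

Treewidth 1.
One such decomposition:
Bags: B1 = {0, 1}  B2 = {1, 2}  B3 = {0, 3}
Tree: B1–B2, B1–B3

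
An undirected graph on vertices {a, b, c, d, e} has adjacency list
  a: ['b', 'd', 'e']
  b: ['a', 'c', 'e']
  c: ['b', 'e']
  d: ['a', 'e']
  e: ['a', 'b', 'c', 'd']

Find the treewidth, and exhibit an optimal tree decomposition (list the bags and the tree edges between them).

Every bag has size at most 3, so the width is 3 − 1 = 2 and tw(G) ≤ 2. On the other hand G contains the 3-clique {b, c, e}. A clique must lie in a single bag of any decomposition, so no decomposition can have width below 2. Hence tw(G) = 2 exactly.

Treewidth 2.
Bags: B1 = {a, b, e}  B2 = {a, d, e}  B3 = {b, c, e}
Tree: B1–B2, B1–B3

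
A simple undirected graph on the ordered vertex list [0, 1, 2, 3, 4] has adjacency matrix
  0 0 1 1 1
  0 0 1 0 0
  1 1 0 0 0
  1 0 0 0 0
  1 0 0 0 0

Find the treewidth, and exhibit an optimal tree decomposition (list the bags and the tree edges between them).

Every bag has size at most 2, so the width is 2 − 1 = 1 and tw(G) ≤ 1. G has an edge, so its treewidth is at least 1. Hence tw(G) = 1 exactly.

Treewidth 1.
One optimal decomposition is:
Bags: B1 = {0, 3}  B2 = {0, 2}  B3 = {0, 4}  B4 = {1, 2}
Tree: B1–B2, B2–B3, B2–B4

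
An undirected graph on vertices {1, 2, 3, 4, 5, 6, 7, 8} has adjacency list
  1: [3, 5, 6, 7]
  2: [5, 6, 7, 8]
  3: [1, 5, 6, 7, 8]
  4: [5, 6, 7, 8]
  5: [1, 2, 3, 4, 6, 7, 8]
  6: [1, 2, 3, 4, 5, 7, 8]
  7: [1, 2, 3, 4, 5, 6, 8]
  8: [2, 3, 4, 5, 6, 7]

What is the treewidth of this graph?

4

A width-4 tree decomposition is:
Bags: B1 = {3, 5, 6, 7, 8}  B2 = {4, 5, 6, 7, 8}  B3 = {1, 3, 5, 6, 7}  B4 = {2, 5, 6, 7, 8}
Tree: B1–B2, B1–B3, B2–B4
Every bag has size at most 5, so the width is 5 − 1 = 4 and tw(G) ≤ 4. For the lower bound, the 5 vertices {2, 5, 6, 7, 8} are pairwise adjacent, and any tree decomposition puts a clique entirely inside one bag — forcing width ≥ 4. Combining the bounds, tw(G) = 4.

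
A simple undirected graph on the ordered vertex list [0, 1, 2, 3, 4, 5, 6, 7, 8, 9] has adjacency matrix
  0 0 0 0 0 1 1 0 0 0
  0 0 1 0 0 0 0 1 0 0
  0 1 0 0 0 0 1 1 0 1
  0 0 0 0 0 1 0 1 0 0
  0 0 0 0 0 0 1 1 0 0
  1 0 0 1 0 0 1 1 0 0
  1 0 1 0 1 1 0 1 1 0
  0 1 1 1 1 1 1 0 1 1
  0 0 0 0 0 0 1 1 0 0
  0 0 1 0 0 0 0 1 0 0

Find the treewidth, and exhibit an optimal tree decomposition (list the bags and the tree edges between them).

Treewidth 2.
One such decomposition:
Bags: B1 = {0, 5, 6}  B2 = {5, 6, 7}  B3 = {6, 7, 8}  B4 = {3, 5, 7}  B5 = {2, 6, 7}  B6 = {4, 6, 7}  B7 = {2, 7, 9}  B8 = {1, 2, 7}
Tree: B1–B2, B2–B3, B2–B4, B3–B5, B2–B6, B5–B7, B5–B8

Each bag holds 3 vertices, so the decomposition has width 2, which upper-bounds the treewidth. Conversely, {0, 5, 6} is a clique of size 3, and the vertices of any clique must share a bag in every tree decomposition; so some bag has ≥ 3 vertices and tw(G) ≥ 2. Hence tw(G) = 2 exactly.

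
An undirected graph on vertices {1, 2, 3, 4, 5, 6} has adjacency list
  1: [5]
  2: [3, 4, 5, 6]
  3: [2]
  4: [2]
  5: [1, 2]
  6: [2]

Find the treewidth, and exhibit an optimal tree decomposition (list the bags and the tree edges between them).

Each bag holds 2 vertices, so the decomposition has width 1, which upper-bounds the treewidth. G has an edge, so its treewidth is at least 1. Hence tw(G) = 1 exactly.

Treewidth 1.
One such decomposition:
Bags: B1 = {2, 3}  B2 = {2, 5}  B3 = {1, 5}  B4 = {2, 6}  B5 = {2, 4}
Tree: B1–B2, B2–B3, B1–B4, B1–B5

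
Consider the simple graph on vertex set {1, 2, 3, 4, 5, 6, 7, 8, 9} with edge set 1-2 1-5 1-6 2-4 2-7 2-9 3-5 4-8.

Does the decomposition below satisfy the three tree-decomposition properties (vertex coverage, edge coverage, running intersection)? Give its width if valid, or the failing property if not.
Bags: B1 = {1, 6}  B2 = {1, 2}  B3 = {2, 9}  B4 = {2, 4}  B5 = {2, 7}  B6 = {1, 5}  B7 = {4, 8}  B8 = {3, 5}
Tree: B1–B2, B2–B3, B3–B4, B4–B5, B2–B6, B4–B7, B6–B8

Yes; width 1.

Checking the three conditions: (i) the bags cover all of {1, 2, 3, 4, 5, 6, 7, 8, 9}; (ii) for each edge, some bag contains both endpoints; (iii) the bags containing any fixed vertex form a subtree. All hold, so the decomposition is valid with width 2 − 1 = 1.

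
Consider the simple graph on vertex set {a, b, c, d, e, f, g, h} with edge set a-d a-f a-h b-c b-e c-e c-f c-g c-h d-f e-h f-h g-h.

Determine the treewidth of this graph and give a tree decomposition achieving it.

Each bag holds 3 vertices, so the decomposition has width 2, which upper-bounds the treewidth. Conversely, {a, d, f} is a clique of size 3, and the vertices of any clique must share a bag in every tree decomposition; so some bag has ≥ 3 vertices and tw(G) ≥ 2. Hence tw(G) = 2 exactly.

Treewidth 2.
One such decomposition:
Bags: B1 = {c, e, h}  B2 = {c, f, h}  B3 = {b, c, e}  B4 = {a, f, h}  B5 = {c, g, h}  B6 = {a, d, f}
Tree: B1–B2, B1–B3, B2–B4, B1–B5, B4–B6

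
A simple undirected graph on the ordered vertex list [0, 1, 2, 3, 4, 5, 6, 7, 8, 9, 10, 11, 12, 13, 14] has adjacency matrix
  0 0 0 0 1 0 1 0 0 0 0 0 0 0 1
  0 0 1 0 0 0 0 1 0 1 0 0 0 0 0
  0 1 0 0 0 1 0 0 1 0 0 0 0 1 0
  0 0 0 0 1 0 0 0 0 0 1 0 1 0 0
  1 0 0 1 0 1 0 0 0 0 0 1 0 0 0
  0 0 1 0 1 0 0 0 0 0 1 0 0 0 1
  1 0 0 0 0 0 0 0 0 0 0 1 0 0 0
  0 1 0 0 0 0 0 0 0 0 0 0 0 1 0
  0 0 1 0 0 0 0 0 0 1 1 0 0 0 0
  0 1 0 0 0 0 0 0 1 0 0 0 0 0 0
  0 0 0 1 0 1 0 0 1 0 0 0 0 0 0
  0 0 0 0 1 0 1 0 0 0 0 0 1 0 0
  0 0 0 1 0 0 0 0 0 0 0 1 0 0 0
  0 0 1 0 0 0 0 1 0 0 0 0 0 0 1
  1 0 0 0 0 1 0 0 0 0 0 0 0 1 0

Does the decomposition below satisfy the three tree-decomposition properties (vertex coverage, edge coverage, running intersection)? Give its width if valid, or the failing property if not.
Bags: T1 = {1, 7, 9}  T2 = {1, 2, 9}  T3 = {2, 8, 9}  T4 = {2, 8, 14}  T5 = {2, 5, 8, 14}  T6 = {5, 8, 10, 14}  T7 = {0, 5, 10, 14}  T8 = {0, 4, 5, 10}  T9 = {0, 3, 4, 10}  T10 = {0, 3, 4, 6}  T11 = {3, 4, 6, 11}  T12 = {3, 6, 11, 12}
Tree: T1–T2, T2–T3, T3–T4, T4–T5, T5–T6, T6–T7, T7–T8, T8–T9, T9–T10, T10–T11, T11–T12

No — vertex 13 appears in no bag.

A tree decomposition must satisfy three properties: every vertex lies in some bag; for every edge, both endpoints lie together in some bag; and for every vertex, the bags containing it form a connected subtree. Here vertex 13 appears in no bag, so the decomposition is invalid.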